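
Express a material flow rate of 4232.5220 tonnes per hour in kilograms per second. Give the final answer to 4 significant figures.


m_dot = 4232.5220 * 1000 / 3600
m_dot = 1176 kg/s


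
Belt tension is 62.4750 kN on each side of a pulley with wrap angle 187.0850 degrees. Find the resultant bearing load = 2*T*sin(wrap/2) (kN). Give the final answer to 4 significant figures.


F = 2 * 62.4750 * sin(187.0850/2 deg)
F = 124.7 kN


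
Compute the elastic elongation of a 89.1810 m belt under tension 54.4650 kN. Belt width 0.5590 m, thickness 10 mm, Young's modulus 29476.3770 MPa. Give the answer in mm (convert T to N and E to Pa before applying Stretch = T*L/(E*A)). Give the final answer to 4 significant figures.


A = 0.5590 * 0.01 = 0.00559 m^2
Stretch = 54.4650*1000 * 89.1810 / (29476.3770e6 * 0.00559) * 1000
Stretch = 29.48 mm


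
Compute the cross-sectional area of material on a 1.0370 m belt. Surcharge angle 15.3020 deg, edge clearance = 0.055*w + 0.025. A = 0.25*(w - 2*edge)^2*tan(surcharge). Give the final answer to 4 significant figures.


edge = 0.055*1.0370 + 0.025 = 0.082035 m
ew = 1.0370 - 2*0.082035 = 0.87293 m
A = 0.25 * 0.87293^2 * tan(15.3020 deg)
A = 0.05212 m^2


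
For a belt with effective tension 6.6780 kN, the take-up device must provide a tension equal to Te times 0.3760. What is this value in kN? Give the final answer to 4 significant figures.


T_tu = 6.6780 * 0.3760
T_tu = 2.511 kN


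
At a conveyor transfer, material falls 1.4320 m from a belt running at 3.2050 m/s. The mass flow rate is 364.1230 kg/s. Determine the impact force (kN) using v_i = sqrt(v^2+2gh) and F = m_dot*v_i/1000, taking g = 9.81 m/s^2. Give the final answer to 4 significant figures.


v_i = sqrt(3.2050^2 + 2*9.81*1.4320) = 6.19418 m/s
F = 364.1230 * 6.19418 / 1000
F = 2.255 kN


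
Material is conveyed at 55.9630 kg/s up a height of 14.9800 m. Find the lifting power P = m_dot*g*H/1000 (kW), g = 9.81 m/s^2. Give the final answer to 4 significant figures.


P = 55.9630 * 9.81 * 14.9800 / 1000
P = 8.224 kW


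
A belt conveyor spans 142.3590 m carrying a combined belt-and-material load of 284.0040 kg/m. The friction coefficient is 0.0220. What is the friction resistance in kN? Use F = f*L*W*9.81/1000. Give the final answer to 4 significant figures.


F = 0.0220 * 142.3590 * 284.0040 * 9.81 / 1000
F = 8.726 kN


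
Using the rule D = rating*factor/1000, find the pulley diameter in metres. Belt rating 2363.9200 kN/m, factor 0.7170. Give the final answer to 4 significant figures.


D = 2363.9200 * 0.7170 / 1000
D = 1.695 m


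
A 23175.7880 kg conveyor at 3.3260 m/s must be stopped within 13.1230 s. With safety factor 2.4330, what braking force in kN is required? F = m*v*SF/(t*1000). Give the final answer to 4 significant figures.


F = 23175.7880 * 3.3260 / 13.1230 * 2.4330 / 1000
F = 14.29 kN


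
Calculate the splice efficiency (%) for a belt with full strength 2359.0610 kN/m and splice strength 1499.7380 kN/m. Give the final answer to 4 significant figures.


Eff = 1499.7380 / 2359.0610 * 100
Eff = 63.57 %


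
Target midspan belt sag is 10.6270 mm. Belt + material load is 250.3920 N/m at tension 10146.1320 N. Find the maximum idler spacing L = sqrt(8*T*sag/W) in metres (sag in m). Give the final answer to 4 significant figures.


sag = 10.6270/1000 = 0.010627 m
L = sqrt(8 * 10146.1320 * 0.010627 / 250.3920)
L = 1.856 m


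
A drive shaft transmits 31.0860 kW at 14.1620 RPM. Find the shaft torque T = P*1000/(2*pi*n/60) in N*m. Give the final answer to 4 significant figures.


omega = 2*pi*14.1620/60 = 1.48304 rad/s
T = 31.0860*1000 / 1.48304
T = 20960 N*m


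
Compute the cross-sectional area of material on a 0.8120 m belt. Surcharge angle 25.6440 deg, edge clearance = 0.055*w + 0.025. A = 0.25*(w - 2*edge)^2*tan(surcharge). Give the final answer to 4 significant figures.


edge = 0.055*0.8120 + 0.025 = 0.06966 m
ew = 0.8120 - 2*0.06966 = 0.67268 m
A = 0.25 * 0.67268^2 * tan(25.6440 deg)
A = 0.05431 m^2


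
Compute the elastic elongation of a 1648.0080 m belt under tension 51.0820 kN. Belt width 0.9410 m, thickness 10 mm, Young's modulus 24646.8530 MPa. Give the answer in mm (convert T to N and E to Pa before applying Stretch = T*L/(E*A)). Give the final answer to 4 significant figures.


A = 0.9410 * 0.01 = 0.00941 m^2
Stretch = 51.0820*1000 * 1648.0080 / (24646.8530e6 * 0.00941) * 1000
Stretch = 363.0 mm


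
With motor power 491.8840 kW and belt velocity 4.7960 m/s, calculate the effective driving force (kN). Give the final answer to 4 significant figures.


Te = P / v = 491.8840 / 4.7960
Te = 102.6 kN


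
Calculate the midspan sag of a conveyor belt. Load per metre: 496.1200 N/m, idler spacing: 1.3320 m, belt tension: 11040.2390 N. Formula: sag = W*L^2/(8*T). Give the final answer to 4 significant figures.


sag = 496.1200 * 1.3320^2 / (8 * 11040.2390)
sag = 0.009966 m


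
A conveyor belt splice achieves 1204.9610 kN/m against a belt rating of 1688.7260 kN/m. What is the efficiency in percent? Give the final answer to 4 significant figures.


Eff = 1204.9610 / 1688.7260 * 100
Eff = 71.35 %


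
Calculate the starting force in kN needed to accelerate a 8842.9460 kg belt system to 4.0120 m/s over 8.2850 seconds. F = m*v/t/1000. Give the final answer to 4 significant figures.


F = 8842.9460 * 4.0120 / 8.2850 / 1000
F = 4.282 kN


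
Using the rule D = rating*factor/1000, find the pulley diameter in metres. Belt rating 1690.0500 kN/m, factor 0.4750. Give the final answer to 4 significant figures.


D = 1690.0500 * 0.4750 / 1000
D = 0.8028 m


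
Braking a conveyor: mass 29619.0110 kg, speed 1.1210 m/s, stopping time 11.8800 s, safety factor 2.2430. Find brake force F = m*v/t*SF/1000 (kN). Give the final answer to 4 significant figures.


F = 29619.0110 * 1.1210 / 11.8800 * 2.2430 / 1000
F = 6.269 kN


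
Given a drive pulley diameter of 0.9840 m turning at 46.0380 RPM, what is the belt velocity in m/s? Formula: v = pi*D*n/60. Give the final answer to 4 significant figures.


v = pi * 0.9840 * 46.0380 / 60
v = 2.372 m/s


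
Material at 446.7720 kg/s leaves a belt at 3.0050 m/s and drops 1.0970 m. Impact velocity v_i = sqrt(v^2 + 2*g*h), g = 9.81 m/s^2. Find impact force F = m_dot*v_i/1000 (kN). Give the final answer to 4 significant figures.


v_i = sqrt(3.0050^2 + 2*9.81*1.0970) = 5.52749 m/s
F = 446.7720 * 5.52749 / 1000
F = 2.470 kN


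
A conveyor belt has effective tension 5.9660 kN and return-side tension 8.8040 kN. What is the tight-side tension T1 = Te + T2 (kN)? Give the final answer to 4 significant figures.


T1 = Te + T2 = 5.9660 + 8.8040
T1 = 14.77 kN


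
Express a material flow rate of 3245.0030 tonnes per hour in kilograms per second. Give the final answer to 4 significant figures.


m_dot = 3245.0030 * 1000 / 3600
m_dot = 901.4 kg/s


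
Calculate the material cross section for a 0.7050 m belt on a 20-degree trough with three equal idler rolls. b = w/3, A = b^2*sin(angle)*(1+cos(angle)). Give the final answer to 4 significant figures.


b = 0.7050/3 = 0.235 m
A = 0.235^2 * sin(20 deg) * (1 + cos(20 deg))
A = 0.03664 m^2


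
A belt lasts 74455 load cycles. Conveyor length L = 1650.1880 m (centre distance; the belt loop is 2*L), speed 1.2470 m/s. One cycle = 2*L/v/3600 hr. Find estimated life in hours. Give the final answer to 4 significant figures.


cycle_time = 2 * 1650.1880 / 1.2470 / 3600 = 0.735181 hr
life = 74455 * 0.735181 = 54740 hours


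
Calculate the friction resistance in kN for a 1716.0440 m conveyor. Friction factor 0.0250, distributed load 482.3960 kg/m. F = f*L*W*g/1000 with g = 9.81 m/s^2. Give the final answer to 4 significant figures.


F = 0.0250 * 1716.0440 * 482.3960 * 9.81 / 1000
F = 203.0 kN


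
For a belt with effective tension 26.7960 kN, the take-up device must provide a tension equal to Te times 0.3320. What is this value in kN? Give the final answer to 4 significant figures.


T_tu = 26.7960 * 0.3320
T_tu = 8.896 kN


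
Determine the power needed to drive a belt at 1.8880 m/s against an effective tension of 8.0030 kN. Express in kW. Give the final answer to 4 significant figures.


P = Te * v = 8.0030 * 1.8880
P = 15.11 kW


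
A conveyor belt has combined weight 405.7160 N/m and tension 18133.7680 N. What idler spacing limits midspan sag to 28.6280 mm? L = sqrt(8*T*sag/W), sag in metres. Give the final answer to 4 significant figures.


sag = 28.6280/1000 = 0.028628 m
L = sqrt(8 * 18133.7680 * 0.028628 / 405.7160)
L = 3.199 m


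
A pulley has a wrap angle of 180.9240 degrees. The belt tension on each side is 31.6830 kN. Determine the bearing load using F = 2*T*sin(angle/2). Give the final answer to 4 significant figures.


F = 2 * 31.6830 * sin(180.9240/2 deg)
F = 63.36 kN


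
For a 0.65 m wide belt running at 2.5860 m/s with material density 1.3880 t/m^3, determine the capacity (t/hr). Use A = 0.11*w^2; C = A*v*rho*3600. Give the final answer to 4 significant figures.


A = 0.11 * 0.65^2 = 0.046475 m^2
C = 0.046475 * 2.5860 * 1.3880 * 3600
C = 600.5 t/hr


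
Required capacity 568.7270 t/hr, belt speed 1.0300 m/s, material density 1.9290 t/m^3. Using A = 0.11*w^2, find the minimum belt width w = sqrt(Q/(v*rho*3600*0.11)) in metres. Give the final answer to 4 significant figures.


A_req = 568.7270 / (1.0300 * 1.9290 * 3600) = 0.0795119 m^2
w = sqrt(0.0795119 / 0.11)
w = 0.8502 m


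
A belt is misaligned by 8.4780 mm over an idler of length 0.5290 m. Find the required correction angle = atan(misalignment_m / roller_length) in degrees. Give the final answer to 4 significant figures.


misalign_m = 8.4780 / 1000 = 0.008478 m
angle = atan(0.008478 / 0.5290)
angle = 0.9182 deg


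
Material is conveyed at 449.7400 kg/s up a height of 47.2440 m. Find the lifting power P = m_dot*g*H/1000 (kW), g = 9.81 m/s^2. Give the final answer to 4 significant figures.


P = 449.7400 * 9.81 * 47.2440 / 1000
P = 208.4 kW


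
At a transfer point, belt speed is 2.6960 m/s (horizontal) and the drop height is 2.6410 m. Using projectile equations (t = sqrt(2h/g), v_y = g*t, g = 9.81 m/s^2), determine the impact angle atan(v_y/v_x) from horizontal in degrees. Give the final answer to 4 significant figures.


t = sqrt(2*2.6410/9.81) = 0.733778 s
v_y = 9.81 * 0.733778 = 7.19836 m/s
angle = atan(7.19836 / 2.6960) = 69.47 deg


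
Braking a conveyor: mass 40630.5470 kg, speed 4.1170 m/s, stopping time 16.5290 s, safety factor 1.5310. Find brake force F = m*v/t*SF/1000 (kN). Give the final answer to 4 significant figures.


F = 40630.5470 * 4.1170 / 16.5290 * 1.5310 / 1000
F = 15.49 kN


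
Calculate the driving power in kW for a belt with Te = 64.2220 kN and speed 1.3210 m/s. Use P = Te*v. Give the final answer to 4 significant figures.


P = Te * v = 64.2220 * 1.3210
P = 84.84 kW


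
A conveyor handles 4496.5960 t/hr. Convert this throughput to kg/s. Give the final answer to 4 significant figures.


m_dot = 4496.5960 * 1000 / 3600
m_dot = 1249 kg/s


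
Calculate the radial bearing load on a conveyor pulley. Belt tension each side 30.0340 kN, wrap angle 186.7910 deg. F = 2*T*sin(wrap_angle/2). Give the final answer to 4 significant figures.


F = 2 * 30.0340 * sin(186.7910/2 deg)
F = 59.96 kN


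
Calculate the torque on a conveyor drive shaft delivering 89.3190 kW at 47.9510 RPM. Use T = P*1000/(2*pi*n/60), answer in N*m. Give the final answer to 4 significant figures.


omega = 2*pi*47.9510/60 = 5.02142 rad/s
T = 89.3190*1000 / 5.02142
T = 17790 N*m


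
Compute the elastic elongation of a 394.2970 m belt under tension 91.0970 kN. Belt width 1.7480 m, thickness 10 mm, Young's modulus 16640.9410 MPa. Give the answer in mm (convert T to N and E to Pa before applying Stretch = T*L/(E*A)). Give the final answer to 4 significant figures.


A = 1.7480 * 0.01 = 0.01748 m^2
Stretch = 91.0970*1000 * 394.2970 / (16640.9410e6 * 0.01748) * 1000
Stretch = 123.5 mm


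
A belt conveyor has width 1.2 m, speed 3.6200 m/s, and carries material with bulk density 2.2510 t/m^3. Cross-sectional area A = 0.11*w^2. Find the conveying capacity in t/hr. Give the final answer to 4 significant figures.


A = 0.11 * 1.2^2 = 0.1584 m^2
C = 0.1584 * 3.6200 * 2.2510 * 3600
C = 4647 t/hr


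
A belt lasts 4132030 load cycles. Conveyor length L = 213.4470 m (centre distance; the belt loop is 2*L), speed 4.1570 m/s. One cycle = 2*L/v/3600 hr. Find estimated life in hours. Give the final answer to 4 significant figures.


cycle_time = 2 * 213.4470 / 4.1570 / 3600 = 0.0285258 hr
life = 4132030 * 0.0285258 = 117900 hours


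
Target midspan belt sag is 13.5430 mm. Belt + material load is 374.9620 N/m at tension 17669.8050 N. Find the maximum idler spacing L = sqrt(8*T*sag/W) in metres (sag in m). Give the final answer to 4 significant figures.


sag = 13.5430/1000 = 0.013543 m
L = sqrt(8 * 17669.8050 * 0.013543 / 374.9620)
L = 2.260 m


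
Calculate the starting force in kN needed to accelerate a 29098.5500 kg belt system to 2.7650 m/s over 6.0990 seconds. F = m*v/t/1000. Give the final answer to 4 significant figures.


F = 29098.5500 * 2.7650 / 6.0990 / 1000
F = 13.19 kN


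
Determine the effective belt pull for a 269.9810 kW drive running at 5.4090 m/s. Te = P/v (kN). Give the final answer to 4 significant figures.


Te = P / v = 269.9810 / 5.4090
Te = 49.91 kN


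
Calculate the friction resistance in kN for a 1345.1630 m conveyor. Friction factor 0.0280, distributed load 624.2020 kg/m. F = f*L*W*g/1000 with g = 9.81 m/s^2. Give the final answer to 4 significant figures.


F = 0.0280 * 1345.1630 * 624.2020 * 9.81 / 1000
F = 230.6 kN


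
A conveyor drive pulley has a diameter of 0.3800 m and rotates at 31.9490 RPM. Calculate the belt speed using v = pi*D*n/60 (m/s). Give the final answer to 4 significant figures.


v = pi * 0.3800 * 31.9490 / 60
v = 0.6357 m/s


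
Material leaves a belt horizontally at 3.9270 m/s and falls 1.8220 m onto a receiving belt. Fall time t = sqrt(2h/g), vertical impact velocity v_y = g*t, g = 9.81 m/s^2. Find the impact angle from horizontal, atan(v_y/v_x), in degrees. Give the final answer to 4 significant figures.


t = sqrt(2*1.8220/9.81) = 0.609473 s
v_y = 9.81 * 0.609473 = 5.97893 m/s
angle = atan(5.97893 / 3.9270) = 56.70 deg


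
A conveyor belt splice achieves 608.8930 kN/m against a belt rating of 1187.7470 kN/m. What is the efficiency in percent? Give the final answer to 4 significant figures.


Eff = 608.8930 / 1187.7470 * 100
Eff = 51.26 %


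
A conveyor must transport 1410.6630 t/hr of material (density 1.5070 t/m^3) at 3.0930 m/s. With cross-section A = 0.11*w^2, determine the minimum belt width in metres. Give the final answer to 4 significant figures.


A_req = 1410.6630 / (3.0930 * 1.5070 * 3600) = 0.0840674 m^2
w = sqrt(0.0840674 / 0.11)
w = 0.8742 m


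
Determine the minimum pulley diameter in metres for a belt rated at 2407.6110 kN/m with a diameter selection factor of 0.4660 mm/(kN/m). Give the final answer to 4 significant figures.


D = 2407.6110 * 0.4660 / 1000
D = 1.122 m


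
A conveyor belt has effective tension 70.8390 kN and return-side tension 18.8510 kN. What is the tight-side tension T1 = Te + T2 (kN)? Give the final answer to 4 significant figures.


T1 = Te + T2 = 70.8390 + 18.8510
T1 = 89.69 kN


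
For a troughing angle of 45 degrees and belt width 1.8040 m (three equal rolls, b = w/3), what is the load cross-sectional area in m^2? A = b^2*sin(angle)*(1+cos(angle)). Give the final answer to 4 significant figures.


b = 1.8040/3 = 0.601333 m
A = 0.601333^2 * sin(45 deg) * (1 + cos(45 deg))
A = 0.4365 m^2


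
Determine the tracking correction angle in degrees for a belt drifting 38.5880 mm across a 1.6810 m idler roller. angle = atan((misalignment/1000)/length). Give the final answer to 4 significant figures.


misalign_m = 38.5880 / 1000 = 0.038588 m
angle = atan(0.038588 / 1.6810)
angle = 1.315 deg


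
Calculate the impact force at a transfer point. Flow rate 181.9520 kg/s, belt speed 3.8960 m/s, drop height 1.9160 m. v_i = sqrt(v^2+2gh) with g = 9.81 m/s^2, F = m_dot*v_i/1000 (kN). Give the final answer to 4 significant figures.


v_i = sqrt(3.8960^2 + 2*9.81*1.9160) = 7.26435 m/s
F = 181.9520 * 7.26435 / 1000
F = 1.322 kN


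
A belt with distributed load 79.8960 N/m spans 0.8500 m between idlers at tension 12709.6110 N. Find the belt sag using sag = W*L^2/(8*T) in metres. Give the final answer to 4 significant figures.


sag = 79.8960 * 0.8500^2 / (8 * 12709.6110)
sag = 0.0005677 m


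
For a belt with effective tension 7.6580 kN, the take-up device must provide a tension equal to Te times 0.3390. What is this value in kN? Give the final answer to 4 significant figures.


T_tu = 7.6580 * 0.3390
T_tu = 2.596 kN


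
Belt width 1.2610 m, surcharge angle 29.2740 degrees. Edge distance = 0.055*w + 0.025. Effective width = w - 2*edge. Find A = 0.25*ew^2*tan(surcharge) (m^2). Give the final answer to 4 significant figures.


edge = 0.055*1.2610 + 0.025 = 0.094355 m
ew = 1.2610 - 2*0.094355 = 1.07229 m
A = 0.25 * 1.07229^2 * tan(29.2740 deg)
A = 0.1611 m^2


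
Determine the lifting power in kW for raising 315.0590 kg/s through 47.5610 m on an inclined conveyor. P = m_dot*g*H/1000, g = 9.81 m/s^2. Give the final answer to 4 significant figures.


P = 315.0590 * 9.81 * 47.5610 / 1000
P = 147.0 kW


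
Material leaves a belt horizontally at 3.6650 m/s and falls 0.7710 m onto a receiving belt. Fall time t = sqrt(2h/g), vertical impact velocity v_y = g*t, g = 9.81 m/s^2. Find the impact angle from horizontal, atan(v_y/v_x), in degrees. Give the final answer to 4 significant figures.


t = sqrt(2*0.7710/9.81) = 0.396468 s
v_y = 9.81 * 0.396468 = 3.88935 m/s
angle = atan(3.88935 / 3.6650) = 46.70 deg


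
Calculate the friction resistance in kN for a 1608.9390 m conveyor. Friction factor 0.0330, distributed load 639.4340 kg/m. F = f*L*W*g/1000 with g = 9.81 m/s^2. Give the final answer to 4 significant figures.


F = 0.0330 * 1608.9390 * 639.4340 * 9.81 / 1000
F = 333.1 kN


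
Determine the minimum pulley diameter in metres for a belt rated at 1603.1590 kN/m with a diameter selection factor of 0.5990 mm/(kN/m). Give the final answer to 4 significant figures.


D = 1603.1590 * 0.5990 / 1000
D = 0.9603 m


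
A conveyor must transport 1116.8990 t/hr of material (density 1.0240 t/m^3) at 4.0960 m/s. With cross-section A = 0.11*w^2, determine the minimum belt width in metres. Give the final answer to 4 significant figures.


A_req = 1116.8990 / (4.0960 * 1.0240 * 3600) = 0.0739693 m^2
w = sqrt(0.0739693 / 0.11)
w = 0.8200 m


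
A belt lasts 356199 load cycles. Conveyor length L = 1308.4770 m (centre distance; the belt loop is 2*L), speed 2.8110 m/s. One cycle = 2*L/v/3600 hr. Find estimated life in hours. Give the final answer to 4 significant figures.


cycle_time = 2 * 1308.4770 / 2.8110 / 3600 = 0.258603 hr
life = 356199 * 0.258603 = 92110 hours


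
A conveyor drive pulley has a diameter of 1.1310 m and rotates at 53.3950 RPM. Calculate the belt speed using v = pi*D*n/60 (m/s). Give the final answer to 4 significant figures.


v = pi * 1.1310 * 53.3950 / 60
v = 3.162 m/s


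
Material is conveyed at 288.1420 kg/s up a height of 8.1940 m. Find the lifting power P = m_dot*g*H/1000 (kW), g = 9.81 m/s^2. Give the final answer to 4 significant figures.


P = 288.1420 * 9.81 * 8.1940 / 1000
P = 23.16 kW


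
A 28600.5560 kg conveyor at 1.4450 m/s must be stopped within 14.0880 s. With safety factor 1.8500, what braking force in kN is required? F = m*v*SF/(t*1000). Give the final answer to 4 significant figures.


F = 28600.5560 * 1.4450 / 14.0880 * 1.8500 / 1000
F = 5.427 kN


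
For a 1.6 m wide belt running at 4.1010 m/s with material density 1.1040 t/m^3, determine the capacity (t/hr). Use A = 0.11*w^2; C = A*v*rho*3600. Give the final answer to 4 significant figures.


A = 0.11 * 1.6^2 = 0.2816 m^2
C = 0.2816 * 4.1010 * 1.1040 * 3600
C = 4590 t/hr


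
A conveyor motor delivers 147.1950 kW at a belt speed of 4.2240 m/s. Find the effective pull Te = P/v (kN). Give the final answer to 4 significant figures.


Te = P / v = 147.1950 / 4.2240
Te = 34.85 kN


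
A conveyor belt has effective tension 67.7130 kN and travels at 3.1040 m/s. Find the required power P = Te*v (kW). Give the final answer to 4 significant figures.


P = Te * v = 67.7130 * 3.1040
P = 210.2 kW


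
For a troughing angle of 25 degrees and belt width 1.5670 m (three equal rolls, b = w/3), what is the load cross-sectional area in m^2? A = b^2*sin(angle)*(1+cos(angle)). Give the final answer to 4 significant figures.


b = 1.5670/3 = 0.522333 m
A = 0.522333^2 * sin(25 deg) * (1 + cos(25 deg))
A = 0.2198 m^2


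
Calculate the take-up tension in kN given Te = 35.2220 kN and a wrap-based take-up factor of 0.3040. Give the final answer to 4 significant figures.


T_tu = 35.2220 * 0.3040
T_tu = 10.71 kN


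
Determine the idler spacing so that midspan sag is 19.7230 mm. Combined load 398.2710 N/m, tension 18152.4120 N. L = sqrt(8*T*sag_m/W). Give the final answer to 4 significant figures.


sag = 19.7230/1000 = 0.019723 m
L = sqrt(8 * 18152.4120 * 0.019723 / 398.2710)
L = 2.682 m


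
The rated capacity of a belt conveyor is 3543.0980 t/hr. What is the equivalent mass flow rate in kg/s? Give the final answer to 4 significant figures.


m_dot = 3543.0980 * 1000 / 3600
m_dot = 984.2 kg/s


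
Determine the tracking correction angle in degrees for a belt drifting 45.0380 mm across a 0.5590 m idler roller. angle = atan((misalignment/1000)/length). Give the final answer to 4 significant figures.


misalign_m = 45.0380 / 1000 = 0.045038 m
angle = atan(0.045038 / 0.5590)
angle = 4.606 deg


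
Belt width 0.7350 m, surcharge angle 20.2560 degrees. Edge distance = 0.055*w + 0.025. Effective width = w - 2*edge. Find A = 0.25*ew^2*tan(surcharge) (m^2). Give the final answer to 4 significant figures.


edge = 0.055*0.7350 + 0.025 = 0.065425 m
ew = 0.7350 - 2*0.065425 = 0.60415 m
A = 0.25 * 0.60415^2 * tan(20.2560 deg)
A = 0.03367 m^2


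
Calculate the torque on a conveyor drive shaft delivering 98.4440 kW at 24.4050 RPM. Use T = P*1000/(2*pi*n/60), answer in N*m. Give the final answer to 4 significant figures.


omega = 2*pi*24.4050/60 = 2.55569 rad/s
T = 98.4440*1000 / 2.55569
T = 38520 N*m


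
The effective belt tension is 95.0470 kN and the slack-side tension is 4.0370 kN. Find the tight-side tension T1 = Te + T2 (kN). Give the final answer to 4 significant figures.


T1 = Te + T2 = 95.0470 + 4.0370
T1 = 99.08 kN


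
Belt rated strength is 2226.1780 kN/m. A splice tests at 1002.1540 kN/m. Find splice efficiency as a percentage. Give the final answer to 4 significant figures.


Eff = 1002.1540 / 2226.1780 * 100
Eff = 45.02 %


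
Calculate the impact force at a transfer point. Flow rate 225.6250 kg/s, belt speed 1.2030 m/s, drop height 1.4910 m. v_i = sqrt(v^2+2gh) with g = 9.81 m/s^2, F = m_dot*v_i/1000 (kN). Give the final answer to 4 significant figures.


v_i = sqrt(1.2030^2 + 2*9.81*1.4910) = 5.54081 m/s
F = 225.6250 * 5.54081 / 1000
F = 1.250 kN


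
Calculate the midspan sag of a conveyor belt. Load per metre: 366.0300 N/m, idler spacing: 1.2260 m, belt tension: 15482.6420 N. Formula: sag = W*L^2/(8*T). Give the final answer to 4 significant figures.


sag = 366.0300 * 1.2260^2 / (8 * 15482.6420)
sag = 0.004442 m


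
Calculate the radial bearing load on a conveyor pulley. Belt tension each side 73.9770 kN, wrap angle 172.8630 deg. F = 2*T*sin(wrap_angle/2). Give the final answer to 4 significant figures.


F = 2 * 73.9770 * sin(172.8630/2 deg)
F = 147.7 kN


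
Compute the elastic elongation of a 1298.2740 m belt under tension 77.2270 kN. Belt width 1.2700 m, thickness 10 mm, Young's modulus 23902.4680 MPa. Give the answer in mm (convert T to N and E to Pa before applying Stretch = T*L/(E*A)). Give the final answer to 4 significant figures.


A = 1.2700 * 0.01 = 0.01270 m^2
Stretch = 77.2270*1000 * 1298.2740 / (23902.4680e6 * 0.01270) * 1000
Stretch = 330.3 mm


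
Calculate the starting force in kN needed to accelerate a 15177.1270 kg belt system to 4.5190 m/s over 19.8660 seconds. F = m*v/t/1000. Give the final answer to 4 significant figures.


F = 15177.1270 * 4.5190 / 19.8660 / 1000
F = 3.452 kN


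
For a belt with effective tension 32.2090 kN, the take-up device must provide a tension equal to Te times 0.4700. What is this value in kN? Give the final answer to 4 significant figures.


T_tu = 32.2090 * 0.4700
T_tu = 15.14 kN


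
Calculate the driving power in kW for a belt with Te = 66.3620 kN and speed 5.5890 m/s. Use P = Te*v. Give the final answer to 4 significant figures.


P = Te * v = 66.3620 * 5.5890
P = 370.9 kW


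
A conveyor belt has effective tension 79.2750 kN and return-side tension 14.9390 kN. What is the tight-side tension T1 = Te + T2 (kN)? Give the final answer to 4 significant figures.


T1 = Te + T2 = 79.2750 + 14.9390
T1 = 94.21 kN


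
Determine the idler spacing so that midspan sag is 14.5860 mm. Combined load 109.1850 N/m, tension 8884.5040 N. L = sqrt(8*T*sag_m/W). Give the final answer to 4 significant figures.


sag = 14.5860/1000 = 0.014586 m
L = sqrt(8 * 8884.5040 * 0.014586 / 109.1850)
L = 3.081 m


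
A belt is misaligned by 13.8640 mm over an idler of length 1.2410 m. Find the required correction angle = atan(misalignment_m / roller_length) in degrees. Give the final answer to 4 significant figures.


misalign_m = 13.8640 / 1000 = 0.013864 m
angle = atan(0.013864 / 1.2410)
angle = 0.6401 deg


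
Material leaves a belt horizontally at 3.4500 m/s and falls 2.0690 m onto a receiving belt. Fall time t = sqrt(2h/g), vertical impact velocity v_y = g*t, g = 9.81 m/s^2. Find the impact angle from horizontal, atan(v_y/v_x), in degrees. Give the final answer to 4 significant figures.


t = sqrt(2*2.0690/9.81) = 0.649472 s
v_y = 9.81 * 0.649472 = 6.37132 m/s
angle = atan(6.37132 / 3.4500) = 61.56 deg


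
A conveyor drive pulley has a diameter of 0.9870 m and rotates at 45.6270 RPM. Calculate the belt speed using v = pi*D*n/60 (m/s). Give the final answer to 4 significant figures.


v = pi * 0.9870 * 45.6270 / 60
v = 2.358 m/s


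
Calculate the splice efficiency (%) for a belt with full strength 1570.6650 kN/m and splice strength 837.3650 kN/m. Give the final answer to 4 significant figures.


Eff = 837.3650 / 1570.6650 * 100
Eff = 53.31 %


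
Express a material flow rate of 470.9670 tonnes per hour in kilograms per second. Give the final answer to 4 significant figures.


m_dot = 470.9670 * 1000 / 3600
m_dot = 130.8 kg/s


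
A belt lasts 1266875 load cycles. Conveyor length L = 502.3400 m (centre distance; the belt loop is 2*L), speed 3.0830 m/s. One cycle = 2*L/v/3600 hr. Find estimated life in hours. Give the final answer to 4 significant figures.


cycle_time = 2 * 502.3400 / 3.0830 / 3600 = 0.0905215 hr
life = 1266875 * 0.0905215 = 114700 hours


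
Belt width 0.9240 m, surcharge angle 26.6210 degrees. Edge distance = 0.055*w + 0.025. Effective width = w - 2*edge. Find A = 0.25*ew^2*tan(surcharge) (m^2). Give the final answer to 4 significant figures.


edge = 0.055*0.9240 + 0.025 = 0.07582 m
ew = 0.9240 - 2*0.07582 = 0.77236 m
A = 0.25 * 0.77236^2 * tan(26.6210 deg)
A = 0.07475 m^2


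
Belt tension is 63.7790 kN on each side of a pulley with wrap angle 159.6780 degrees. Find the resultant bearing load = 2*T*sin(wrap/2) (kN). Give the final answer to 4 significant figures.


F = 2 * 63.7790 * sin(159.6780/2 deg)
F = 125.6 kN


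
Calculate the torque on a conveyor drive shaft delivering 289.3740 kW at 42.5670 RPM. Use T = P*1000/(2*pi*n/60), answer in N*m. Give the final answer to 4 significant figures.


omega = 2*pi*42.5670/60 = 4.45761 rad/s
T = 289.3740*1000 / 4.45761
T = 64920 N*m


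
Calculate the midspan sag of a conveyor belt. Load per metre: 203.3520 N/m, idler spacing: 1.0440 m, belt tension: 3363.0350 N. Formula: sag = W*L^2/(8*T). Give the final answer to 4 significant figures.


sag = 203.3520 * 1.0440^2 / (8 * 3363.0350)
sag = 0.008238 m


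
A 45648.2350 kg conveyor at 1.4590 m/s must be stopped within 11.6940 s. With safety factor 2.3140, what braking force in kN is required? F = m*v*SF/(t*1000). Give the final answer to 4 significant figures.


F = 45648.2350 * 1.4590 / 11.6940 * 2.3140 / 1000
F = 13.18 kN


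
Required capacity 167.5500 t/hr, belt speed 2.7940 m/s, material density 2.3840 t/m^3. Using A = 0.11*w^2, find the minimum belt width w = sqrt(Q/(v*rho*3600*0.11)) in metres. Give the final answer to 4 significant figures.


A_req = 167.5500 / (2.7940 * 2.3840 * 3600) = 0.0069873 m^2
w = sqrt(0.0069873 / 0.11)
w = 0.2520 m


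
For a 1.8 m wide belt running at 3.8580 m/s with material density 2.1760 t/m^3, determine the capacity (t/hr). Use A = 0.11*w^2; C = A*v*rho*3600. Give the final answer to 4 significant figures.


A = 0.11 * 1.8^2 = 0.3564 m^2
C = 0.3564 * 3.8580 * 2.1760 * 3600
C = 10770 t/hr


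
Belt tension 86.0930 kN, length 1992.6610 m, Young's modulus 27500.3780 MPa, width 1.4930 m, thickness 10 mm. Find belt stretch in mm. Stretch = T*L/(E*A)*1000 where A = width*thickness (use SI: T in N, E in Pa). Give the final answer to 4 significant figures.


A = 1.4930 * 0.01 = 0.01493 m^2
Stretch = 86.0930*1000 * 1992.6610 / (27500.3780e6 * 0.01493) * 1000
Stretch = 417.8 mm


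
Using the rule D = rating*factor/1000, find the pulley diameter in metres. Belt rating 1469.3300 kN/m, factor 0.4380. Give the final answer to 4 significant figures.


D = 1469.3300 * 0.4380 / 1000
D = 0.6436 m


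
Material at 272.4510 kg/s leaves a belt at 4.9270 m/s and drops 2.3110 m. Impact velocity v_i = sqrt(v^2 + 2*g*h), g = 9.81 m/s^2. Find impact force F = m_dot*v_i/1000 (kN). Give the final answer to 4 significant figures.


v_i = sqrt(4.9270^2 + 2*9.81*2.3110) = 8.34369 m/s
F = 272.4510 * 8.34369 / 1000
F = 2.273 kN


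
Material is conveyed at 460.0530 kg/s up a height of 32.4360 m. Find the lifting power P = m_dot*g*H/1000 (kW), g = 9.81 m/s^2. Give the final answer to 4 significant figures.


P = 460.0530 * 9.81 * 32.4360 / 1000
P = 146.4 kW


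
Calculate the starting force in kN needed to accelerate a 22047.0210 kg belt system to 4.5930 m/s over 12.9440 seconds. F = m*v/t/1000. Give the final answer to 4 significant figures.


F = 22047.0210 * 4.5930 / 12.9440 / 1000
F = 7.823 kN


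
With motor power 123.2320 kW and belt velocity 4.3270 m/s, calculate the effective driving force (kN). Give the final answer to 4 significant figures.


Te = P / v = 123.2320 / 4.3270
Te = 28.48 kN


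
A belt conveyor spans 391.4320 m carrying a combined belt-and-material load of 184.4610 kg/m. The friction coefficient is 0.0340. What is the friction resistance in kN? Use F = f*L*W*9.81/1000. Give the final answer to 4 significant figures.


F = 0.0340 * 391.4320 * 184.4610 * 9.81 / 1000
F = 24.08 kN


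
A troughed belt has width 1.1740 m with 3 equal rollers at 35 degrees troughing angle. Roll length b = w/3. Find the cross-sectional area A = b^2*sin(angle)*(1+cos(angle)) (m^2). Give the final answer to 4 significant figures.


b = 1.1740/3 = 0.391333 m
A = 0.391333^2 * sin(35 deg) * (1 + cos(35 deg))
A = 0.1598 m^2


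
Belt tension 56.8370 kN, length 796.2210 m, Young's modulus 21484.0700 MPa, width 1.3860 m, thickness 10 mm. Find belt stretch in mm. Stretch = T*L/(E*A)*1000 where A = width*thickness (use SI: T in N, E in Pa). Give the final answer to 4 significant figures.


A = 1.3860 * 0.01 = 0.01386 m^2
Stretch = 56.8370*1000 * 796.2210 / (21484.0700e6 * 0.01386) * 1000
Stretch = 152.0 mm


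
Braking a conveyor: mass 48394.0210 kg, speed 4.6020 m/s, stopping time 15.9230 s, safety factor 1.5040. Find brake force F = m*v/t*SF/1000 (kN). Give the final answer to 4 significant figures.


F = 48394.0210 * 4.6020 / 15.9230 * 1.5040 / 1000
F = 21.04 kN


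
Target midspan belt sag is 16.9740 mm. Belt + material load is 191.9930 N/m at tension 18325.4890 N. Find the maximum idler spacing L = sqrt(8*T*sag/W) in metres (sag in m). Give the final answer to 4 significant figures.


sag = 16.9740/1000 = 0.016974 m
L = sqrt(8 * 18325.4890 * 0.016974 / 191.9930)
L = 3.600 m


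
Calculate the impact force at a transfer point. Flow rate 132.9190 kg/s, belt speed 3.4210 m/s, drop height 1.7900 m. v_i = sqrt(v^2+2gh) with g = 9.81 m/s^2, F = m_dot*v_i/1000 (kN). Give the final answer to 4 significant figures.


v_i = sqrt(3.4210^2 + 2*9.81*1.7900) = 6.84274 m/s
F = 132.9190 * 6.84274 / 1000
F = 0.9095 kN


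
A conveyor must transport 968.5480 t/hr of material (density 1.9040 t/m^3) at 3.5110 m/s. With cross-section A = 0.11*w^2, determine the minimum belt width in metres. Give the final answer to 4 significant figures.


A_req = 968.5480 / (3.5110 * 1.9040 * 3600) = 0.0402458 m^2
w = sqrt(0.0402458 / 0.11)
w = 0.6049 m


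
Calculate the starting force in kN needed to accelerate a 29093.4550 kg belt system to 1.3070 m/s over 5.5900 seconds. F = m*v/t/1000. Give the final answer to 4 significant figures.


F = 29093.4550 * 1.3070 / 5.5900 / 1000
F = 6.802 kN


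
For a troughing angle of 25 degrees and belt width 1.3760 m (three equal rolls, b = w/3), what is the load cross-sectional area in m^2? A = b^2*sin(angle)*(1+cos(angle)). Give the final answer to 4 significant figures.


b = 1.3760/3 = 0.458667 m
A = 0.458667^2 * sin(25 deg) * (1 + cos(25 deg))
A = 0.1695 m^2


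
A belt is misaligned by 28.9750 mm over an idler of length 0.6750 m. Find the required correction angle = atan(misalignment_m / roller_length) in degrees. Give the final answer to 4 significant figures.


misalign_m = 28.9750 / 1000 = 0.028975 m
angle = atan(0.028975 / 0.6750)
angle = 2.458 deg


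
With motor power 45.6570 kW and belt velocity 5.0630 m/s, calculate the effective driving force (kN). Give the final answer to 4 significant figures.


Te = P / v = 45.6570 / 5.0630
Te = 9.018 kN


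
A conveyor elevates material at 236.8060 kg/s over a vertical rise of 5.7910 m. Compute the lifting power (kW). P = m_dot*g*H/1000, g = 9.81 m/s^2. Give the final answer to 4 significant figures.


P = 236.8060 * 9.81 * 5.7910 / 1000
P = 13.45 kW


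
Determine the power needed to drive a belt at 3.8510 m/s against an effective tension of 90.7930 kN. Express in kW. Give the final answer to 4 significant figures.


P = Te * v = 90.7930 * 3.8510
P = 349.6 kW


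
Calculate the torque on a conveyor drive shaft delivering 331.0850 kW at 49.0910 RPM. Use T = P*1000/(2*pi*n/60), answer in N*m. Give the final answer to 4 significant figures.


omega = 2*pi*49.0910/60 = 5.1408 rad/s
T = 331.0850*1000 / 5.1408
T = 64400 N*m


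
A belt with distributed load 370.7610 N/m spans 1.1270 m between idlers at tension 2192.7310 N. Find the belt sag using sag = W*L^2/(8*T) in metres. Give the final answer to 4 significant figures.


sag = 370.7610 * 1.1270^2 / (8 * 2192.7310)
sag = 0.02685 m


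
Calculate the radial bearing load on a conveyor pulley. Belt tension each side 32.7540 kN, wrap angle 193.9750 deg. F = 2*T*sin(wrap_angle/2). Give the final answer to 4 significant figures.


F = 2 * 32.7540 * sin(193.9750/2 deg)
F = 65.02 kN


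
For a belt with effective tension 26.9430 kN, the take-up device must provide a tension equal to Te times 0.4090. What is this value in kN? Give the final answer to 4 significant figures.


T_tu = 26.9430 * 0.4090
T_tu = 11.02 kN


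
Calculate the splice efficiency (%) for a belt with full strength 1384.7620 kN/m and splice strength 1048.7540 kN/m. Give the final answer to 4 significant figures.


Eff = 1048.7540 / 1384.7620 * 100
Eff = 75.74 %


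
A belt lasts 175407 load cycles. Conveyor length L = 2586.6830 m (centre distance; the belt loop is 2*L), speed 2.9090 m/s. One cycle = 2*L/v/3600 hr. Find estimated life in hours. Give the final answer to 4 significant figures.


cycle_time = 2 * 2586.6830 / 2.9090 / 3600 = 0.494 hr
life = 175407 * 0.494 = 86650 hours


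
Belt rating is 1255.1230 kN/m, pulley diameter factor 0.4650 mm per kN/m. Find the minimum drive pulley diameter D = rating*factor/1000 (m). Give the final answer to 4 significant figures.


D = 1255.1230 * 0.4650 / 1000
D = 0.5836 m


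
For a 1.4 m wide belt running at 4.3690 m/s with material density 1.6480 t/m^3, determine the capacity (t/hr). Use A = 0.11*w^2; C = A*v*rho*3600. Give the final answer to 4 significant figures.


A = 0.11 * 1.4^2 = 0.2156 m^2
C = 0.2156 * 4.3690 * 1.6480 * 3600
C = 5588 t/hr


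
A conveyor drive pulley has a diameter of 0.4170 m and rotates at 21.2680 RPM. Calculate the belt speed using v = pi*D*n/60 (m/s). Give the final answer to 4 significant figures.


v = pi * 0.4170 * 21.2680 / 60
v = 0.4644 m/s


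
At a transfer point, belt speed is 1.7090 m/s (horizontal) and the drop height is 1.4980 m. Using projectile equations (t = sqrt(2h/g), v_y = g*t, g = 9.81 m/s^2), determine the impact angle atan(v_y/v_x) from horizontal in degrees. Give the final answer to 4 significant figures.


t = sqrt(2*1.4980/9.81) = 0.552632 s
v_y = 9.81 * 0.552632 = 5.42132 m/s
angle = atan(5.42132 / 1.7090) = 72.50 deg


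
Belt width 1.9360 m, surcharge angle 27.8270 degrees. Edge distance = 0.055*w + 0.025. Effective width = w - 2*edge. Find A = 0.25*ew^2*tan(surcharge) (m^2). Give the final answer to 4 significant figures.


edge = 0.055*1.9360 + 0.025 = 0.13148 m
ew = 1.9360 - 2*0.13148 = 1.67304 m
A = 0.25 * 1.67304^2 * tan(27.8270 deg)
A = 0.3694 m^2


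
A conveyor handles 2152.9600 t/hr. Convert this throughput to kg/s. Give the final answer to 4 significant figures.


m_dot = 2152.9600 * 1000 / 3600
m_dot = 598.0 kg/s


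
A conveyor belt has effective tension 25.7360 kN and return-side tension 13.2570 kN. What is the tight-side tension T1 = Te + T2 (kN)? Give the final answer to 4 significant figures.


T1 = Te + T2 = 25.7360 + 13.2570
T1 = 38.99 kN


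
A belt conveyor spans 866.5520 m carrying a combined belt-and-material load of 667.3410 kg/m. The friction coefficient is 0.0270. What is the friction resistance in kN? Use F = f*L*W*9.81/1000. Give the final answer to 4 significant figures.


F = 0.0270 * 866.5520 * 667.3410 * 9.81 / 1000
F = 153.2 kN


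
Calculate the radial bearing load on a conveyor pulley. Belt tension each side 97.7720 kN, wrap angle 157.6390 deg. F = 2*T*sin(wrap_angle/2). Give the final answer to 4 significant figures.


F = 2 * 97.7720 * sin(157.6390/2 deg)
F = 191.8 kN


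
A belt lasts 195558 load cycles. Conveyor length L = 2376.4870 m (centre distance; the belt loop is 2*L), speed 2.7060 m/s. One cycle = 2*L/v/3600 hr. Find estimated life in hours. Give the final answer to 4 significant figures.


cycle_time = 2 * 2376.4870 / 2.7060 / 3600 = 0.487905 hr
life = 195558 * 0.487905 = 95410 hours


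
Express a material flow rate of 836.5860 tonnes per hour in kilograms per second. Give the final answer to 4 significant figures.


m_dot = 836.5860 * 1000 / 3600
m_dot = 232.4 kg/s


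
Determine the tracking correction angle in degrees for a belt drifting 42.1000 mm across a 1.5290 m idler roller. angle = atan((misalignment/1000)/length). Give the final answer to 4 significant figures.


misalign_m = 42.1000 / 1000 = 0.042100 m
angle = atan(0.042100 / 1.5290)
angle = 1.577 deg


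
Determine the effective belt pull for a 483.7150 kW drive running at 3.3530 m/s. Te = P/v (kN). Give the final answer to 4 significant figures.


Te = P / v = 483.7150 / 3.3530
Te = 144.3 kN
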